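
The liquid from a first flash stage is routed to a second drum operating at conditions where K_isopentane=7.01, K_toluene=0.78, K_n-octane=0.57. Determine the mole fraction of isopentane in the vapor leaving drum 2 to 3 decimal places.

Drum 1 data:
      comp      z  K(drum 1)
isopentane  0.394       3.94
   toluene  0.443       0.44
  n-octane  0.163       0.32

y_isopentane (drum 2) = 0.317

Drum 1:
Newton–Raphson from ψ₁ = 0.56:
  ψ₁ = 0.560: g = -0.1027, g' = -0.978 → ψ₁ = 0.455
  ψ₁ = 0.455: g = 0.0022, g' = -1.031 → ψ₁ = 0.457
Converged at ψ₁ = 0.457.
Drum-1 compositions:
  isopentane: x = 0.168, y = 0.662
  toluene: x = 0.595, y = 0.262
  n-octane: x = 0.237, y = 0.076
Drum-2 feed = drum-1 liquid: z₂ = (0.1681, 0.5954, 0.2365).
Drum 2:
Material balance + equilibrium reduce to Σ zᵢ(Kᵢ−1)/(1+ψ₂(Kᵢ−1)) = 0.
Check two-phase: ΣzᵢKᵢ = 1.778 > 1 and Σzᵢ/Kᵢ = 1.202 > 1, so g(0) = 0.778 > 0 and g(1) = -0.202 < 0.
Iterate (Newton) starting at ψ₂ = 0.66:
  ψ₂ = 0.660: g = -0.0918, g' = -0.371 → ψ₂ = 0.412
  ψ₂ = 0.412: g = 0.0227, g' = -0.601 → ψ₂ = 0.450
  ψ₂ = 0.450: g = 0.0011, g' = -0.545 → ψ₂ = 0.452
Converged at ψ₂ = 0.452.
  isopentane: x = 0.045, y = 0.317
  toluene: x = 0.661, y = 0.516
  n-octane: x = 0.294, y = 0.167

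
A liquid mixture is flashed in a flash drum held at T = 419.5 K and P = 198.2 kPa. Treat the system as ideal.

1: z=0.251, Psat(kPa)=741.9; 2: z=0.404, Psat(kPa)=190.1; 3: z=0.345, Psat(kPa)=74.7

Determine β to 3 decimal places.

β = 0.438

Raoult's law: Kᵢ = Pᵢˢᵃᵗ/P = Pᵢˢᵃᵗ/198.2.
  K_1 = 741.9/198.2 = 3.74319, K_2 = 190.1/198.2 = 0.95913, K_3 = 74.7/198.2 = 0.37689
Newton iteration, β⁰ = 0.5:
  β = 0.500: g = -0.0388, g' = -0.619 → β = 0.437
  β = 0.437: g = 0.0007, g' = -0.644 → β = 0.438
Converged at β = 0.438.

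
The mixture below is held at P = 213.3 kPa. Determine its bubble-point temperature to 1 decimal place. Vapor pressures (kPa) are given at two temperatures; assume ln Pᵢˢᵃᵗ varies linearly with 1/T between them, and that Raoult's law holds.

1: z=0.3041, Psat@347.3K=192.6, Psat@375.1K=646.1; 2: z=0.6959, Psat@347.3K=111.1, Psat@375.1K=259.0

Bubble-point temperature: ΣzᵢPᵢˢᵃᵗ(T) = P. Interpolate ln Pᵢˢᵃᵗ = aᵢ + bᵢ/T.
  T = 347.3 K: ΣzᵢPᵢˢᵃᵗ = 135.88 kPa
  T = 375.1 K: ΣzᵢPᵢˢᵃᵗ = 376.72 kPa
  T = 361.2 K: ΣzᵢPᵢˢᵃᵗ = 229.79 kPa
  T = 354.2 K: ΣzᵢPᵢˢᵃᵗ = 177.09 kPa
  T = 357.7 K: ΣzᵢPᵢˢᵃᵗ = 201.92 kPa
  T = 359.4 K: ΣzᵢPᵢˢᵃᵗ = 215.06 kPa
Interpolating between 357.7 K and 359.4 K gives T ≈ 359.2 K.

T = 359.2 K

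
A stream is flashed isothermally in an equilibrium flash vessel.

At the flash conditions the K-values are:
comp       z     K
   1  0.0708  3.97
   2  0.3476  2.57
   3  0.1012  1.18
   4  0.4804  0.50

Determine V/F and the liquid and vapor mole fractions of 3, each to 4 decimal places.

Newton iteration, V/F⁰ = 0.36:
  V/F = 0.3600: g = 0.17447, g' = -0.6771 → V/F = 0.6177
  V/F = 0.6177: g = 0.02011, g' = -0.5526 → V/F = 0.6541
  V/F = 0.6541: g = 0.00008, g' = -0.5485 → V/F = 0.6542
Converged at V/F = 0.6542.
Compositions from xᵢ = zᵢ/(1+V/F(Kᵢ−1)), yᵢ = Kᵢxᵢ:
  1: x = 0.0241, y = 0.0955
  2: x = 0.1715, y = 0.4407
  3: x = 0.0905, y = 0.1068
  4: x = 0.7139, y = 0.3570

V/F = 0.6542, x_3 = 0.0905, y_3 = 0.1068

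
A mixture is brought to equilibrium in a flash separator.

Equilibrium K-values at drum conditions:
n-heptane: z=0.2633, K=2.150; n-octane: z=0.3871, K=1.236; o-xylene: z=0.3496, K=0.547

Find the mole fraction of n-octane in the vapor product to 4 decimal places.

Rachford–Rice: g(V/F) = Σ zᵢ(Kᵢ−1)/(1+V/F(Kᵢ−1)) = 0.
g(0) = ΣzᵢKᵢ − 1 = 0.2358 and g(1) = 1 − Σzᵢ/Kᵢ = -0.0748, so a root lies in (0, 1).
Newton–Raphson from V/F = 0.66:
  V/F = 0.6600: g = 0.02527, g' = -0.2747 → V/F = 0.7520
  V/F = 0.7520: g = -0.00023, g' = -0.2807 → V/F = 0.7512
Converged at V/F = 0.7512.
Compositions from xᵢ = zᵢ/(1+V/F(Kᵢ−1)), yᵢ = Kᵢxᵢ:
  n-heptane: x = 0.1413, y = 0.3037
  n-octane: x = 0.3288, y = 0.4064
  o-xylene: x = 0.5299, y = 0.2899

y_n-octane = 0.4064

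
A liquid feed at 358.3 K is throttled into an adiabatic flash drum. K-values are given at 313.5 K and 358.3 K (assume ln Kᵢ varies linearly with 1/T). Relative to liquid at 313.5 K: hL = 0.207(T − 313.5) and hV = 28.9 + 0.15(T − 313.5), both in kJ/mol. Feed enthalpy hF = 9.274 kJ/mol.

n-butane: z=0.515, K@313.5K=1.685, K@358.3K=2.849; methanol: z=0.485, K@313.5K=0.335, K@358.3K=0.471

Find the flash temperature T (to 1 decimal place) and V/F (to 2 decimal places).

T = 322.4 K, V/F = 0.26

Adiabatic flash: solve Rachford–Rice at each trial T, then check hF = ψ·hV(T) + (1−ψ)·hL(T).
  T = 313.5 K: K = (1.685, 0.335), RR gives ψ = 0.066, H_out = 1.919 kJ/mol
  T = 358.3 K: K = (2.849, 0.471), RR gives ψ = 0.711, H_out = 28.012 kJ/mol
  T = 335.9 K: K = (2.230, 0.402), RR gives ψ = 0.466, H_out = 17.522 kJ/mol
  T = 324.7 K: K = (1.948, 0.368), RR gives ψ = 0.303, H_out = 10.885 kJ/mol
  T = 319.1 K: K = (1.814, 0.351), RR gives ψ = 0.198, H_out = 6.822 kJ/mol
  T = 321.9 K: K = (1.880, 0.360), RR gives ψ = 0.253, H_out = 8.937 kJ/mol
  T = 323.3 K: K = (1.914, 0.364), RR gives ψ = 0.279, H_out = 9.930 kJ/mol
Linear interpolation between T = 321.9 (H_out = 8.937) and T = 323.3 (H_out = 9.930) on hF = 9.274 gives T ≈ 322.4 K, at which ψ = 0.26.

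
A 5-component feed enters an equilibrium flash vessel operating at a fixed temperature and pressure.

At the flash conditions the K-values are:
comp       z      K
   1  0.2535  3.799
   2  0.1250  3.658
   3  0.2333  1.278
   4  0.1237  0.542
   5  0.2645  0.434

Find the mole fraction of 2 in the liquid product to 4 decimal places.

Let ψ = V/F and solve Σ zᵢ(Kᵢ−1)/(1+ψ(Kᵢ−1)) = 0.
g(0) = ΣzᵢKᵢ − 1 = 0.9003 and g(1) = 1 − Σzᵢ/Kᵢ = -0.1211, so a root lies in (0, 1).
Newton iteration, ψ⁰ = 0.5:
  ψ = 0.5000: g = 0.21303, g' = -0.7301 → ψ = 0.7918
  ψ = 0.7918: g = 0.02063, g' = -0.6378 → ψ = 0.8241
  ψ = 0.8241: g = -0.00011, g' = -0.6449 → ψ = 0.8240
Converged at ψ = 0.8240.
Compositions from xᵢ = zᵢ/(1+ψ(Kᵢ−1)), yᵢ = Kᵢxᵢ:
  1: x = 0.0767, y = 0.2913
  2: x = 0.0392, y = 0.1433
  3: x = 0.1898, y = 0.2426
  4: x = 0.1987, y = 0.1077
  5: x = 0.4956, y = 0.2151

x_2 = 0.0392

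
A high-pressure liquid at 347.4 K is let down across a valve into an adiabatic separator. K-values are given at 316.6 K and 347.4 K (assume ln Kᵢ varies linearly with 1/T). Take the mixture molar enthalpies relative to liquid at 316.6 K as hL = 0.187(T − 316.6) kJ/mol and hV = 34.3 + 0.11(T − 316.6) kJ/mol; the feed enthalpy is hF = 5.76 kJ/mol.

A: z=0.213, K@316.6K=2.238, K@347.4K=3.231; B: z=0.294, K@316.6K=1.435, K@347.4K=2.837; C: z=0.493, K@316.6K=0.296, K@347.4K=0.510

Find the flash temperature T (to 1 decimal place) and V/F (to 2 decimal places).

T = 319.4 K, V/F = 0.15

Adiabatic flash: solve Rachford–Rice at each trial T, then check hF = ψ·hV(T) + (1−ψ)·hL(T).
  T = 316.6 K: K = (2.238, 1.435, 0.296), RR gives ψ = 0.073, H_out = 2.499 kJ/mol
  T = 347.4 K: K = (3.231, 2.837, 0.510), RR gives ψ = 0.787, H_out = 30.891 kJ/mol
  T = 332.0 K: K = (2.712, 2.050, 0.393), RR gives ψ = 0.456, H_out = 17.988 kJ/mol
  T = 324.3 K: K = (2.469, 1.722, 0.342), RR gives ψ = 0.282, H_out = 10.931 kJ/mol
  T = 320.5 K: K = (2.354, 1.576, 0.319), RR gives ψ = 0.184, H_out = 6.987 kJ/mol
  T = 318.6 K: K = (2.297, 1.506, 0.308), RR gives ψ = 0.131, H_out = 4.861 kJ/mol
Linear interpolation between T = 318.6 (H_out = 4.861) and T = 320.5 (H_out = 6.987) on hF = 5.76 gives T ≈ 319.4 K, at which ψ = 0.15.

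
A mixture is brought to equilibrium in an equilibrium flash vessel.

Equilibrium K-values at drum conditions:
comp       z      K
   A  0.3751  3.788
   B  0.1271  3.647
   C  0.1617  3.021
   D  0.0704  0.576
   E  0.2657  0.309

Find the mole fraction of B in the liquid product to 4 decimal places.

x_B = 0.0380

Rachford–Rice: g(V/F) = Σ zᵢ(Kᵢ−1)/(1+V/F(Kᵢ−1)) = 0.
Feasibility: ΣzᵢKᵢ = 2.4956, Σzᵢ/Kᵢ = 1.1695 — both > 1, two phases present.
Iterate (Newton) starting at V/F = 0.5:
  V/F = 0.5000: g = 0.42578, g' = -1.1536 → V/F = 0.8691
  V/F = 0.8691: g = 0.01913, g' = -1.2443 → V/F = 0.8845
  V/F = 0.8845: g = -0.00026, g' = -1.2790 → V/F = 0.8843
Converged at V/F = 0.8843.
Compositions from xᵢ = zᵢ/(1+V/F(Kᵢ−1)), yᵢ = Kᵢxᵢ:
  A: x = 0.1082, y = 0.4100
  B: x = 0.0380, y = 0.1388
  C: x = 0.0580, y = 0.1753
  D: x = 0.1126, y = 0.0649
  E: x = 0.6831, y = 0.2111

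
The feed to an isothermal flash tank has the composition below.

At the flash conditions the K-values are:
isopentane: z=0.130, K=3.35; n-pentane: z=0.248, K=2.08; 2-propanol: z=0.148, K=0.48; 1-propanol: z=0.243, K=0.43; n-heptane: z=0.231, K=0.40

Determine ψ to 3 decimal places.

Let ψ = V/F and solve Σ zᵢ(Kᵢ−1)/(1+ψ(Kᵢ−1)) = 0.
Feasibility: ΣzᵢKᵢ = 1.219, Σzᵢ/Kᵢ = 1.609 — both > 1, two phases present.
Iterate (Newton) starting at ψ = 0.41:
  ψ = 0.410: g = -0.1212, g' = -0.671 → ψ = 0.229
  ψ = 0.229: g = 0.0058, g' = -0.757 → ψ = 0.237
Converged at ψ = 0.237.

ψ = 0.237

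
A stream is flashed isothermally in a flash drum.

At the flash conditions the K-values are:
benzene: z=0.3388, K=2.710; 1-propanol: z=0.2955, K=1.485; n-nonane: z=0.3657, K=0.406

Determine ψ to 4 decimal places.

Rachford–Rice: g(ψ) = Σ zᵢ(Kᵢ−1)/(1+ψ(Kᵢ−1)) = 0.
Feasibility: ΣzᵢKᵢ = 1.5054, Σzᵢ/Kᵢ = 1.2247 — both > 1, two phases present.
Newton–Raphson from ψ = 0.5:
  ψ = 0.5000: g = 0.11866, g' = -0.5940 → ψ = 0.6998
  ψ = 0.6998: g = -0.00100, g' = -0.6220 → ψ = 0.6982
Converged at ψ = 0.6982.

ψ = 0.6982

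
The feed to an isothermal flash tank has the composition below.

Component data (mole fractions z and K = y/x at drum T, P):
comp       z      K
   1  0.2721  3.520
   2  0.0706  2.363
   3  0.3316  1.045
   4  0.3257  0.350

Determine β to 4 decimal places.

β = 0.5903

Newton iteration, β⁰ = 0.5:
  β = 0.5000: g = 0.06159, g' = -0.6874 → β = 0.5896
  β = 0.5896: g = 0.00048, g' = -0.6823 → β = 0.5903
Converged at β = 0.5903.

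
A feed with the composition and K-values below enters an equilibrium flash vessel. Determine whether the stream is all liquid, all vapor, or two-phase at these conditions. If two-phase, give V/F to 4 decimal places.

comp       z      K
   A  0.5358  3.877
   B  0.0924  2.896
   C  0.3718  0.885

all vapor

ΣzᵢKᵢ = 2.6739; Σzᵢ/Kᵢ = 0.5902.
Since Σzᵢ/Kᵢ < 1 the mixture is above its dew point — single vapor phase.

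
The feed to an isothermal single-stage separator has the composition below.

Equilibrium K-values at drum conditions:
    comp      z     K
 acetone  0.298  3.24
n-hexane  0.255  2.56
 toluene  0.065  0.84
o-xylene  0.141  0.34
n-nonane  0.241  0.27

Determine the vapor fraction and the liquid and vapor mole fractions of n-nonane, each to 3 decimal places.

ψ = 0.611, x_n-nonane = 0.435, y_n-nonane = 0.118

Rachford–Rice: g(ψ) = Σ zᵢ(Kᵢ−1)/(1+ψ(Kᵢ−1)) = 0.
g(0) = ΣzᵢKᵢ − 1 = 0.786 and g(1) = 1 − Σzᵢ/Kᵢ = -0.576, so a root lies in (0, 1).
Iterate (Newton) starting at ψ = 0.69:
  ψ = 0.690: g = -0.0832, g' = -1.105 → ψ = 0.615
  ψ = 0.615: g = -0.0033, g' = -1.025 → ψ = 0.611
Converged at ψ = 0.611.
Compositions from xᵢ = zᵢ/(1+ψ(Kᵢ−1)), yᵢ = Kᵢxᵢ:
  acetone: x = 0.126, y = 0.407
  n-hexane: x = 0.131, y = 0.334
  toluene: x = 0.072, y = 0.061
  o-xylene: x = 0.236, y = 0.080
  n-nonane: x = 0.435, y = 0.118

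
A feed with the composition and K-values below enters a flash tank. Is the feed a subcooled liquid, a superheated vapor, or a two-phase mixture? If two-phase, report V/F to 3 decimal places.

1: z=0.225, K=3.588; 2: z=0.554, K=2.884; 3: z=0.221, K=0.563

ΣzᵢKᵢ = 2.529; Σzᵢ/Kᵢ = 0.647.
Since Σzᵢ/Kᵢ < 1 the mixture is above its dew point — single vapor phase.

superheated vapor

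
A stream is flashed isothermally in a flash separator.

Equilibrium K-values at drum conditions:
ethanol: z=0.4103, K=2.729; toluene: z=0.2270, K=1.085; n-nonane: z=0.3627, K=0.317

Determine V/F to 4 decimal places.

V/F = 0.5305

Material balance + equilibrium reduce to Σ zᵢ(Kᵢ−1)/(1+V/F(Kᵢ−1)) = 0.
Check two-phase: ΣzᵢKᵢ = 1.4810 > 1 and Σzᵢ/Kᵢ = 1.5037 > 1, so g(0) = 0.4810 > 0 and g(1) = -0.5037 < 0.
Iterate (Newton) starting at V/F = 0.33:
  V/F = 0.3300: g = 0.15065, g' = -0.7808 → V/F = 0.5229
  V/F = 0.5229: g = 0.00566, g' = -0.7492 → V/F = 0.5305
Converged at V/F = 0.5305.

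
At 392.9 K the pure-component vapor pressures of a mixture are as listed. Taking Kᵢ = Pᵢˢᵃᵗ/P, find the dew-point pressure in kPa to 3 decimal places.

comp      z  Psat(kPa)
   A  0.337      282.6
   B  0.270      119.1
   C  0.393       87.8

Pdew = 126.015 kPa

At the dew point ψ → 1, so Σzᵢ/Kᵢ = 1 with Kᵢ = Pᵢˢᵃᵗ/P ⇒ 1/P = Σzᵢ/Pᵢˢᵃᵗ.
1/P = 0.337/282.6 + 0.270/119.1 + 0.393/87.8 = 0.007936 ⇒ P = 126.015 kPa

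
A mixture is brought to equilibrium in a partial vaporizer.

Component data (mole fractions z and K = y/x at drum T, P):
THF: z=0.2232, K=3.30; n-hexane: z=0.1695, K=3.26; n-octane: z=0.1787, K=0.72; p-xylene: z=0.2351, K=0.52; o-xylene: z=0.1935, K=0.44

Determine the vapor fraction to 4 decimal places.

Rachford–Rice: g(ψ) = Σ zᵢ(Kᵢ−1)/(1+ψ(Kᵢ−1)) = 0.
g(0) = ΣzᵢKᵢ − 1 = 0.6252 and g(1) = 1 − Σzᵢ/Kᵢ = -0.2597, so a root lies in (0, 1).
Iterate (Newton) starting at ψ = 0.38:
  ψ = 0.3800: g = 0.14835, g' = -0.7833 → ψ = 0.5694
  ψ = 0.5694: g = 0.01588, g' = -0.6401 → ψ = 0.5942
  ψ = 0.5942: g = 0.00012, g' = -0.6310 → ψ = 0.5944
Converged at ψ = 0.5944.

ψ = 0.5944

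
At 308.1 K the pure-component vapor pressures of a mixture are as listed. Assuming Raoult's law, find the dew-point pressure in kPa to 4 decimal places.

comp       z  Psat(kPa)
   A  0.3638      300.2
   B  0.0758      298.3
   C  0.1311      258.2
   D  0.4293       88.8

At the dew point ψ → 1, so Σzᵢ/Kᵢ = 1 with Kᵢ = Pᵢˢᵃᵗ/P ⇒ 1/P = Σzᵢ/Pᵢˢᵃᵗ.
1/P = 0.3638/300.2 + 0.0758/298.3 + 0.1311/258.2 + 0.4293/88.8 = 0.0068082 ⇒ P = 146.8823 kPa

Pdew = 146.8823 kPa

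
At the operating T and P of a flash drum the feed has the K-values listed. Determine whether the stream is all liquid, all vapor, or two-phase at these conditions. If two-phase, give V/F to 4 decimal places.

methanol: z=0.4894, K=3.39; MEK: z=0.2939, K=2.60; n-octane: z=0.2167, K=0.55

all vapor

ΣzᵢKᵢ = 2.5424; Σzᵢ/Kᵢ = 0.6514.
Since Σzᵢ/Kᵢ < 1 the mixture is above its dew point — single vapor phase.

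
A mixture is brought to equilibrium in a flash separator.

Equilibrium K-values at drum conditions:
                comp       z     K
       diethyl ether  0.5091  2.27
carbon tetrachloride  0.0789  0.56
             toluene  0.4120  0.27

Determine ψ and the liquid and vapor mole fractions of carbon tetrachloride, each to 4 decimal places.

ψ = 0.3532, x_carbon tetrachloride = 0.0934, y_carbon tetrachloride = 0.0523

Let ψ = V/F and solve Σ zᵢ(Kᵢ−1)/(1+ψ(Kᵢ−1)) = 0.
g(0) = ΣzᵢKᵢ − 1 = 0.3111 and g(1) = 1 − Σzᵢ/Kᵢ = -0.8911, so a root lies in (0, 1).
Newton iteration, ψ⁰ = 0.5:
  ψ = 0.5000: g = -0.12270, g' = -0.8768 → ψ = 0.3601
  ψ = 0.3601: g = -0.00557, g' = -0.8123 → ψ = 0.3532
Converged at ψ = 0.3532.
Compositions from xᵢ = zᵢ/(1+ψ(Kᵢ−1)), yᵢ = Kᵢxᵢ:
  diethyl ether: x = 0.3515, y = 0.7978
  carbon tetrachloride: x = 0.0934, y = 0.0523
  toluene: x = 0.5551, y = 0.1499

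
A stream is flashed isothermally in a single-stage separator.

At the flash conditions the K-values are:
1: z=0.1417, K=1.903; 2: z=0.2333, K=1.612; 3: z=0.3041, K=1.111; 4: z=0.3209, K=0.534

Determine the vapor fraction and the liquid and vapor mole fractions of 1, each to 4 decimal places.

ψ = 0.6489, x_1 = 0.0893, y_1 = 0.1700

Material balance + equilibrium reduce to Σ zᵢ(Kᵢ−1)/(1+ψ(Kᵢ−1)) = 0.
Check two-phase: ΣzᵢKᵢ = 1.1550 > 1 and Σzᵢ/Kᵢ = 1.0938 > 1, so g(0) = 0.1550 > 0 and g(1) = -0.0938 < 0.
Newton iteration, ψ⁰ = 0.59:
  ψ = 0.5900: g = 0.01382, g' = -0.2322 → ψ = 0.6495
  ψ = 0.6495: g = -0.00014, g' = -0.2372 → ψ = 0.6489
Converged at ψ = 0.6489.
Compositions from xᵢ = zᵢ/(1+ψ(Kᵢ−1)), yᵢ = Kᵢxᵢ:
  1: x = 0.0893, y = 0.1700
  2: x = 0.1670, y = 0.2692
  3: x = 0.2837, y = 0.3152
  4: x = 0.4600, y = 0.2456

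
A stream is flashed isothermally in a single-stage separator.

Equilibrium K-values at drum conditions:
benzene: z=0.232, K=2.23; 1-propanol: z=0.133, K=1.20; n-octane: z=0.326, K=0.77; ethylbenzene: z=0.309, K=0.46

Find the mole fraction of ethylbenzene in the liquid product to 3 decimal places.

x_ethylbenzene = 0.340

Rachford–Rice: g(V/F) = Σ zᵢ(Kᵢ−1)/(1+V/F(Kᵢ−1)) = 0.
Check two-phase: ΣzᵢKᵢ = 1.070 > 1 and Σzᵢ/Kᵢ = 1.310 > 1, so g(0) = 0.070 > 0 and g(1) = -0.310 < 0.
Newton iteration, V/F⁰ = 0.5:
  V/F = 0.500: g = -0.1124, g' = -0.330 → V/F = 0.159
  V/F = 0.159: g = 0.0040, g' = -0.377 → V/F = 0.170
Converged at V/F = 0.170.
Compositions from xᵢ = zᵢ/(1+V/F(Kᵢ−1)), yᵢ = Kᵢxᵢ:
  benzene: x = 0.192, y = 0.428
  1-propanol: x = 0.129, y = 0.154
  n-octane: x = 0.339, y = 0.261
  ethylbenzene: x = 0.340, y = 0.157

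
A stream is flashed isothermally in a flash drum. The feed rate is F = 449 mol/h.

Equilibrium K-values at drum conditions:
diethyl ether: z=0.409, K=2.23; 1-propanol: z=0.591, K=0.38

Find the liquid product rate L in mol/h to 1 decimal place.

L = 368.5 mol/h

Material balance + equilibrium reduce to Σ zᵢ(Kᵢ−1)/(1+ψ(Kᵢ−1)) = 0.
Feasibility: ΣzᵢKᵢ = 1.137, Σzᵢ/Kᵢ = 1.739 — both > 1, two phases present.
Binary case is linear: z₁(K₁−1)(1+ψ(K₂−1)) + z₂(K₂−1)(1+ψ(K₁−1)) = 0
⇒ ψ = [z₁(K₁−1)+z₂(K₂−1)] / [−(K₁−1)(K₂−1)] = 0.1366/0.7626 = 0.179
Then V = ψ·F = 0.1792·449 = 80.5 mol/h and L = F − V = 368.5 mol/h.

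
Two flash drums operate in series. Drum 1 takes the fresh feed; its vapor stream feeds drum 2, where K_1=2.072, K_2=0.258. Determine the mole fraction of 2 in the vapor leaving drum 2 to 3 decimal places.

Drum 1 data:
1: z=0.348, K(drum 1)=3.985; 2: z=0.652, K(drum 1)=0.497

y_2 (drum 2) = 0.152

Drum 1:
Material balance + equilibrium reduce to Σ zᵢ(Kᵢ−1)/(1+ψ₁(Kᵢ−1)) = 0.
g(0) = ΣzᵢKᵢ − 1 = 0.711 and g(1) = 1 − Σzᵢ/Kᵢ = -0.399, so a root lies in (0, 1).
Binary case is linear: z₁(K₁−1)(1+ψ₁(K₂−1)) + z₂(K₂−1)(1+ψ₁(K₁−1)) = 0
⇒ ψ₁ = [z₁(K₁−1)+z₂(K₂−1)] / [−(K₁−1)(K₂−1)] = 0.7108/1.5015 = 0.473
Drum-1 compositions:
  1: x = 0.144, y = 0.575
  2: x = 0.856, y = 0.425
Drum-2 feed = drum-1 vapor: z₂ = (0.5747, 0.4253).
Drum 2:
Let ψ₂ = V/F and solve Σ zᵢ(Kᵢ−1)/(1+ψ₂(Kᵢ−1)) = 0.
g(0) = ΣzᵢKᵢ − 1 = 0.300 and g(1) = 1 − Σzᵢ/Kᵢ = -0.926, so a root lies in (0, 1).
Binary case is linear: z₁(K₁−1)(1+ψ₂(K₂−1)) + z₂(K₂−1)(1+ψ₂(K₁−1)) = 0
⇒ ψ₂ = [z₁(K₁−1)+z₂(K₂−1)] / [−(K₁−1)(K₂−1)] = 0.3005/0.7954 = 0.378
  1: x = 0.409, y = 0.848
  2: x = 0.591, y = 0.152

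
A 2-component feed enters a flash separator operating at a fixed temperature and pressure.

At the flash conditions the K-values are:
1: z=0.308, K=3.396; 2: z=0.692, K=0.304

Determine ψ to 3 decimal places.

ψ = 0.154

Rachford–Rice: g(ψ) = Σ zᵢ(Kᵢ−1)/(1+ψ(Kᵢ−1)) = 0.
Check two-phase: ΣzᵢKᵢ = 1.256 > 1 and Σzᵢ/Kᵢ = 2.367 > 1, so g(0) = 0.256 > 0 and g(1) = -1.367 < 0.
Binary case is linear: z₁(K₁−1)(1+ψ(K₂−1)) + z₂(K₂−1)(1+ψ(K₁−1)) = 0
⇒ ψ = [z₁(K₁−1)+z₂(K₂−1)] / [−(K₁−1)(K₂−1)] = 0.2563/1.6676 = 0.154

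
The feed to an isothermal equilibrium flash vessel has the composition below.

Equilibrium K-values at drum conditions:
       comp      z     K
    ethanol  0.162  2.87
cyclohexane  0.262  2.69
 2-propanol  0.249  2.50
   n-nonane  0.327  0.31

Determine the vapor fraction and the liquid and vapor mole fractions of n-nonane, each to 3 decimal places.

Material balance + equilibrium reduce to Σ zᵢ(Kᵢ−1)/(1+ψ(Kᵢ−1)) = 0.
Feasibility: ΣzᵢKᵢ = 1.894, Σzᵢ/Kᵢ = 1.308 — both > 1, two phases present.
Newton iteration, ψ⁰ = 0.64:
  ψ = 0.640: g = 0.1371, g' = -0.935 → ψ = 0.787
  ψ = 0.787: g = -0.0094, g' = -1.093 → ψ = 0.778
Converged at ψ = 0.778.
Compositions from xᵢ = zᵢ/(1+ψ(Kᵢ−1)), yᵢ = Kᵢxᵢ:
  ethanol: x = 0.066, y = 0.189
  cyclohexane: x = 0.113, y = 0.304
  2-propanol: x = 0.115, y = 0.287
  n-nonane: x = 0.706, y = 0.219

ψ = 0.778, x_n-nonane = 0.706, y_n-nonane = 0.219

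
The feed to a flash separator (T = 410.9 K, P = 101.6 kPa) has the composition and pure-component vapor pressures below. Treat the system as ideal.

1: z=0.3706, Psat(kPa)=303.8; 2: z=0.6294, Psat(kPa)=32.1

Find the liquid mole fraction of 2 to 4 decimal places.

x_2 = 0.7442

Raoult's law: Kᵢ = Pᵢˢᵃᵗ/P = Pᵢˢᵃᵗ/101.6.
  K_1 = 303.8/101.6 = 2.990157, K_2 = 32.1/101.6 = 0.315945
Rachford–Rice: g(ψ) = Σ zᵢ(Kᵢ−1)/(1+ψ(Kᵢ−1)) = 0.
Feasibility: ΣzᵢKᵢ = 1.3070, Σzᵢ/Kᵢ = 2.1161 — both > 1, two phases present.
Binary case is linear: z₁(K₁−1)(1+ψ(K₂−1)) + z₂(K₂−1)(1+ψ(K₁−1)) = 0
⇒ ψ = [z₁(K₁−1)+z₂(K₂−1)] / [−(K₁−1)(K₂−1)] = 0.30701/1.36138 = 0.2255
Compositions from xᵢ = zᵢ/(1+ψ(Kᵢ−1)), yᵢ = Kᵢxᵢ:
  1: x = 0.2558, y = 0.7649
  2: x = 0.7442, y = 0.2351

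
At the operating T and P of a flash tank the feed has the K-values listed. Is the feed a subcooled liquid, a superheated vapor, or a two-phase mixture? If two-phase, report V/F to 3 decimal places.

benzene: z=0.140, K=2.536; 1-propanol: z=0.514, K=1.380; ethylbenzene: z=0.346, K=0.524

two-phase, V/F = 0.736

ΣzᵢKᵢ = 1.246; Σzᵢ/Kᵢ = 1.088.
Both exceed 1, so a two-phase solution exists.
Newton iteration, ψ⁰ = 0.65:
  ψ = 0.650: g = 0.0258, g' = -0.295 → ψ = 0.737
  ψ = 0.737: g = -0.0004, g' = -0.304 → ψ = 0.736
Converged at ψ = 0.736.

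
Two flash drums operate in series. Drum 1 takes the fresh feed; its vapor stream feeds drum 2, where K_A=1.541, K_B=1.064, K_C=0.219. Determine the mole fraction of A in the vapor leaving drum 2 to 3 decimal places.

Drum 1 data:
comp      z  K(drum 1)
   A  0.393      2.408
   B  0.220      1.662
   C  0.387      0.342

y_A (drum 2) = 0.657

Drum 1:
Material balance + equilibrium reduce to Σ zᵢ(Kᵢ−1)/(1+ψ₁(Kᵢ−1)) = 0.
g(0) = ΣzᵢKᵢ − 1 = 0.444 and g(1) = 1 − Σzᵢ/Kᵢ = -0.427, so a root lies in (0, 1).
Newton–Raphson from ψ₁ = 0.43:
  ψ₁ = 0.430: g = 0.1029, g' = -0.687 → ψ₁ = 0.580
  ψ₁ = 0.580: g = -0.0019, g' = -0.725 → ψ₁ = 0.577
Converged at ψ₁ = 0.577.
Drum-1 compositions:
  A: x = 0.217, y = 0.522
  B: x = 0.159, y = 0.265
  C: x = 0.624, y = 0.213
Drum-2 feed = drum-1 vapor: z₂ = (0.5220, 0.2645, 0.2134).
Drum 2:
Let ψ₂ = V/F and solve Σ zᵢ(Kᵢ−1)/(1+ψ₂(Kᵢ−1)) = 0.
g(0) = ΣzᵢKᵢ − 1 = 0.133 and g(1) = 1 − Σzᵢ/Kᵢ = -0.562, so a root lies in (0, 1).
Iterate (Newton) starting at ψ₂ = 0.64:
  ψ₂ = 0.640: g = -0.1072, g' = -0.606 → ψ₂ = 0.463
  ψ₂ = 0.463: g = -0.0188, g' = -0.418 → ψ₂ = 0.418
  ψ₂ = 0.418: g = -0.0007, g' = -0.390 → ψ₂ = 0.416
Converged at ψ₂ = 0.416.
  A: x = 0.426, y = 0.657
  B: x = 0.258, y = 0.274
  C: x = 0.316, y = 0.069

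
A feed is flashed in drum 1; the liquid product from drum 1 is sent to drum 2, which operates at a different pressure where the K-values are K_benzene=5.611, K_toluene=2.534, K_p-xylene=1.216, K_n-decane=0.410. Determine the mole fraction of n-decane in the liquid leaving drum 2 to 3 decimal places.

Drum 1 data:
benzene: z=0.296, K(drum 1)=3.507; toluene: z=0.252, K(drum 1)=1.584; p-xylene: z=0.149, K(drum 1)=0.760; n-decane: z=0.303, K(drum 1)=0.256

Drum 1:
Rachford–Rice: g(ψ₁) = Σ zᵢ(Kᵢ−1)/(1+ψ₁(Kᵢ−1)) = 0.
g(0) = ΣzᵢKᵢ − 1 = 0.628 and g(1) = 1 − Σzᵢ/Kᵢ = -0.623, so a root lies in (0, 1).
Iterate (Newton) starting at ψ₁ = 0.44:
  ψ₁ = 0.440: g = 0.0948, g' = -0.856 → ψ₁ = 0.551
Converged at ψ₁ = 0.551.
Drum-1 compositions:
  benzene: x = 0.124, y = 0.436
  toluene: x = 0.191, y = 0.302
  p-xylene: x = 0.172, y = 0.130
  n-decane: x = 0.513, y = 0.131
Drum-2 feed = drum-1 liquid: z₂ = (0.1243, 0.1907, 0.1717, 0.5133).
Drum 2:
Newton–Raphson from ψ₂ = 0.63:
  ψ₂ = 0.630: g = -0.1538, g' = -0.748 → ψ₂ = 0.424
  ψ₂ = 0.424: g = 0.0010, g' = -0.792 → ψ₂ = 0.426
Converged at ψ₂ = 0.426.
  benzene: x = 0.042, y = 0.235
  toluene: x = 0.115, y = 0.292
  p-xylene: x = 0.157, y = 0.191
  n-decane: x = 0.685, y = 0.281

x_n-decane (drum 2) = 0.685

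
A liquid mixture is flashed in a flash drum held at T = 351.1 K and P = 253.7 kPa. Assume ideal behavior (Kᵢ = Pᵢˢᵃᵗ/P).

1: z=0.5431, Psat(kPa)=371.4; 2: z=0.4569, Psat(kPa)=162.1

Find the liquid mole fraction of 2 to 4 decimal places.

Raoult's law: Kᵢ = Pᵢˢᵃᵗ/P = Pᵢˢᵃᵗ/253.7.
  K_1 = 371.4/253.7 = 1.463934, K_2 = 162.1/253.7 = 0.638944
Iterate (Newton) starting at β = 0.5:
  β = 0.5000: g = 0.00321, g' = -0.1657 → β = 0.5194
Converged at β = 0.5194.
Compositions from xᵢ = zᵢ/(1+β(Kᵢ−1)), yᵢ = Kᵢxᵢ:
  1: x = 0.4376, y = 0.6407
  2: x = 0.5624, y = 0.3593

x_2 = 0.5624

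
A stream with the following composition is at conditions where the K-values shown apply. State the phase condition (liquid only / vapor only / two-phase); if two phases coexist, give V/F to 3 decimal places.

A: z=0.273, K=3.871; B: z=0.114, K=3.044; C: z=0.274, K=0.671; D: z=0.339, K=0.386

ΣzᵢKᵢ = 1.719; Σzᵢ/Kᵢ = 1.395.
Both exceed 1, so a two-phase solution exists.
Let ψ = V/F and solve Σ zᵢ(Kᵢ−1)/(1+ψ(Kᵢ−1)) = 0.
Iterate (Newton) starting at ψ = 0.5:
  ψ = 0.500: g = 0.0288, g' = -0.804 → ψ = 0.536
Converged at ψ = 0.536.

two-phase, V/F = 0.536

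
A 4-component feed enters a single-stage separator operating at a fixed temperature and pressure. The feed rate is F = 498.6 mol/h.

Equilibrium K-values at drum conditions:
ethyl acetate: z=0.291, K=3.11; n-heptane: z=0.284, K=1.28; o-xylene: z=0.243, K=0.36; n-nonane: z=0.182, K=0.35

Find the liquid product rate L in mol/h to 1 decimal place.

L = 274.3 mol/h

Let β = V/F and solve Σ zᵢ(Kᵢ−1)/(1+β(Kᵢ−1)) = 0.
g(0) = ΣzᵢKᵢ − 1 = 0.420 and g(1) = 1 − Σzᵢ/Kᵢ = -0.510, so a root lies in (0, 1).
Newton iteration, β⁰ = 0.5:
  β = 0.500: g = -0.0354, g' = -0.708 → β = 0.450
Converged at β = 0.450.
Then V = β·F = 0.4499·498.6 = 224.3 mol/h and L = F − V = 274.3 mol/h.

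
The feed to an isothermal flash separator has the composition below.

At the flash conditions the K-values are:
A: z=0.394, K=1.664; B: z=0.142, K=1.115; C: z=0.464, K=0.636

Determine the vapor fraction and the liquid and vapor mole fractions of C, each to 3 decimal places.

ψ = 0.528, x_C = 0.574, y_C = 0.365

Material balance + equilibrium reduce to Σ zᵢ(Kᵢ−1)/(1+ψ(Kᵢ−1)) = 0.
Feasibility: ΣzᵢKᵢ = 1.109, Σzᵢ/Kᵢ = 1.094 — both > 1, two phases present.
Newton iteration, ψ⁰ = 0.37:
  ψ = 0.370: g = 0.0305, g' = -0.196 → ψ = 0.526
  ψ = 0.526: g = 0.0004, g' = -0.191 → ψ = 0.528
Converged at ψ = 0.528.
Compositions from xᵢ = zᵢ/(1+ψ(Kᵢ−1)), yᵢ = Kᵢxᵢ:
  A: x = 0.292, y = 0.485
  B: x = 0.134, y = 0.149
  C: x = 0.574, y = 0.365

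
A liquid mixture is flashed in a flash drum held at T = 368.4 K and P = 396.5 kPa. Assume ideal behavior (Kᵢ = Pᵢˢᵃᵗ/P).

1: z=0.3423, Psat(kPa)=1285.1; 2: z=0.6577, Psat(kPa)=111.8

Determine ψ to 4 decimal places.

Raoult's law: Kᵢ = Pᵢˢᵃᵗ/P = Pᵢˢᵃᵗ/396.5.
  K_1 = 1285.1/396.5 = 3.241110, K_2 = 111.8/396.5 = 0.281967
Rachford–Rice: g(ψ) = Σ zᵢ(Kᵢ−1)/(1+ψ(Kᵢ−1)) = 0.
Feasibility: ΣzᵢKᵢ = 1.2949, Σzᵢ/Kᵢ = 2.4382 — both > 1, two phases present.
Binary case is linear: z₁(K₁−1)(1+ψ(K₂−1)) + z₂(K₂−1)(1+ψ(K₁−1)) = 0
⇒ ψ = [z₁(K₁−1)+z₂(K₂−1)] / [−(K₁−1)(K₂−1)] = 0.29488/1.60919 = 0.1832

ψ = 0.1832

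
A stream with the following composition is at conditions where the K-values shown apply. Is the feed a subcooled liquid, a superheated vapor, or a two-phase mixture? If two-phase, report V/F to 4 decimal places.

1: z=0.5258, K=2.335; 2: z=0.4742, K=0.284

ΣzᵢKᵢ = 1.3624; Σzᵢ/Kᵢ = 1.8949.
Both exceed 1, so a two-phase solution exists.
Let ψ = V/F and solve Σ zᵢ(Kᵢ−1)/(1+ψ(Kᵢ−1)) = 0.
Newton iteration, ψ⁰ = 0.5:
  ψ = 0.5000: g = -0.10790, g' = -0.9268 → ψ = 0.3836
  ψ = 0.3836: g = -0.00386, g' = -0.8719 → ψ = 0.3792
Converged at ψ = 0.3792.

two-phase, V/F = 0.3792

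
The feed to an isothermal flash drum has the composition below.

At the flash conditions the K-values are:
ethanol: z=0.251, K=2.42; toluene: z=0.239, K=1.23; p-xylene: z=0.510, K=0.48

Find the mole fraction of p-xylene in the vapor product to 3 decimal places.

y_p-xylene = 0.285

Newton iteration, ψ⁰ = 0.5:
  ψ = 0.500: g = -0.1006, g' = -0.435 → ψ = 0.269
  ψ = 0.269: g = 0.0015, g' = -0.463 → ψ = 0.272
Converged at ψ = 0.272.
Compositions from xᵢ = zᵢ/(1+ψ(Kᵢ−1)), yᵢ = Kᵢxᵢ:
  ethanol: x = 0.181, y = 0.438
  toluene: x = 0.225, y = 0.277
  p-xylene: x = 0.594, y = 0.285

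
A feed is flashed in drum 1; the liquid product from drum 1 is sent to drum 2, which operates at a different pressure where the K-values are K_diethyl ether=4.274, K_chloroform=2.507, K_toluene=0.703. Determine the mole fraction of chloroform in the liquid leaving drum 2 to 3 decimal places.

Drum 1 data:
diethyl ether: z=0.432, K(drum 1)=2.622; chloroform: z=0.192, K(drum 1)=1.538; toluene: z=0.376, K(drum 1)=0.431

Drum 1:
Let ψ₁ = V/F and solve Σ zᵢ(Kᵢ−1)/(1+ψ₁(Kᵢ−1)) = 0.
Feasibility: ΣzᵢKᵢ = 1.590, Σzᵢ/Kᵢ = 1.162 — both > 1, two phases present.
Newton–Raphson from ψ₁ = 0.31:
  ψ₁ = 0.310: g = 0.2950, g' = -0.724 → ψ₁ = 0.718
  ψ₁ = 0.718: g = 0.0366, g' = -0.619 → ψ₁ = 0.777
  ψ₁ = 0.777: g = -0.0006, g' = -0.641 → ψ₁ = 0.776
Converged at ψ₁ = 0.776.
Drum-1 compositions:
  diethyl ether: x = 0.191, y = 0.501
  chloroform: x = 0.135, y = 0.208
  toluene: x = 0.673, y = 0.290
Drum-2 feed = drum-1 liquid: z₂ = (0.1913, 0.1355, 0.6733).
Drum 2:
Material balance + equilibrium reduce to Σ zᵢ(Kᵢ−1)/(1+ψ₂(Kᵢ−1)) = 0.
Check two-phase: ΣzᵢKᵢ = 1.630 > 1 and Σzᵢ/Kᵢ = 1.057 > 1, so g(0) = 0.630 > 0 and g(1) = -0.057 < 0.
Newton–Raphson from ψ₂ = 0.5:
  ψ₂ = 0.500: g = 0.1190, g' = -0.477 → ψ₂ = 0.750
  ψ₂ = 0.750: g = 0.0199, g' = -0.338 → ψ₂ = 0.808
  ψ₂ = 0.808: g = 0.0006, g' = -0.320 → ψ₂ = 0.810
Converged at ψ₂ = 0.810.
  diethyl ether: x = 0.052, y = 0.224
  chloroform: x = 0.061, y = 0.153
  toluene: x = 0.887, y = 0.623

x_chloroform (drum 2) = 0.061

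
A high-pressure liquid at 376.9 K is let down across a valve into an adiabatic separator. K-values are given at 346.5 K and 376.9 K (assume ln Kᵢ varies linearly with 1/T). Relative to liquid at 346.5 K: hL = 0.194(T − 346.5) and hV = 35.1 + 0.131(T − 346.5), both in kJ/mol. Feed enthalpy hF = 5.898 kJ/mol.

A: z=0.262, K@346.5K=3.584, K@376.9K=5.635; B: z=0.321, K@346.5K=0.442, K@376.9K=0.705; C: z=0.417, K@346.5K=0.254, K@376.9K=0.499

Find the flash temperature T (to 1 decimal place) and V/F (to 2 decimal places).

Adiabatic flash: solve Rachford–Rice at each trial T, then check hF = ψ·hV(T) + (1−ψ)·hL(T).
  T = 346.5 K: K = (3.584, 0.442, 0.254), RR gives ψ = 0.108, H_out = 3.799 kJ/mol
  T = 376.9 K: K = (5.635, 0.705, 0.499), RR gives ψ = 0.469, H_out = 21.446 kJ/mol
  T = 361.7 K: K = (4.537, 0.564, 0.361), RR gives ψ = 0.264, H_out = 11.976 kJ/mol
  T = 354.1 K: K = (4.043, 0.500, 0.304), RR gives ψ = 0.185, H_out = 7.886 kJ/mol
  T = 350.3 K: K = (3.809, 0.471, 0.278), RR gives ψ = 0.147, H_out = 5.858 kJ/mol
  T = 352.2 K: K = (3.925, 0.485, 0.291), RR gives ψ = 0.166, H_out = 6.874 kJ/mol
Linear interpolation between T = 350.3 (H_out = 5.858) and T = 352.2 (H_out = 6.874) on hF = 5.898 gives T ≈ 350.4 K, at which ψ = 0.15.

T = 350.4 K, V/F = 0.15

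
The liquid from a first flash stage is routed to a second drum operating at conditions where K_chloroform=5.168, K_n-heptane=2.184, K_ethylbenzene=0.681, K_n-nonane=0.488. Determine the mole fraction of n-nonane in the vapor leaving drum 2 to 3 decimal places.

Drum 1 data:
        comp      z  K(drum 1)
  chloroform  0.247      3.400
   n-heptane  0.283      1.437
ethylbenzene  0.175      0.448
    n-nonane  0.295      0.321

y_n-nonane (drum 2) = 0.262

Drum 1:
Material balance + equilibrium reduce to Σ zᵢ(Kᵢ−1)/(1+ψ₁(Kᵢ−1)) = 0.
Feasibility: ΣzᵢKᵢ = 1.420, Σzᵢ/Kᵢ = 1.579 — both > 1, two phases present.
Iterate (Newton) starting at ψ₁ = 0.5:
  ψ₁ = 0.500: g = -0.0657, g' = -0.744 → ψ₁ = 0.412
Converged at ψ₁ = 0.412.
Drum-1 compositions:
  chloroform: x = 0.124, y = 0.422
  n-heptane: x = 0.240, y = 0.345
  ethylbenzene: x = 0.226, y = 0.101
  n-nonane: x = 0.409, y = 0.131
Drum-2 feed = drum-1 liquid: z₂ = (0.1242, 0.2399, 0.2265, 0.4094).
Drum 2:
Rachford–Rice: g(ψ₂) = Σ zᵢ(Kᵢ−1)/(1+ψ₂(Kᵢ−1)) = 0.
Check two-phase: ΣzᵢKᵢ = 1.520 > 1 and Σzᵢ/Kᵢ = 1.305 > 1, so g(0) = 0.520 > 0 and g(1) = -0.305 < 0.
Newton iteration, ψ₂⁰ = 0.69:
  ψ₂ = 0.690: g = -0.1269, g' = -0.540 → ψ₂ = 0.455
  ψ₂ = 0.455: g = 0.0055, g' = -0.613 → ψ₂ = 0.464
Converged at ψ₂ = 0.464.
  chloroform: x = 0.042, y = 0.219
  n-heptane: x = 0.155, y = 0.338
  ethylbenzene: x = 0.266, y = 0.181
  n-nonane: x = 0.537, y = 0.262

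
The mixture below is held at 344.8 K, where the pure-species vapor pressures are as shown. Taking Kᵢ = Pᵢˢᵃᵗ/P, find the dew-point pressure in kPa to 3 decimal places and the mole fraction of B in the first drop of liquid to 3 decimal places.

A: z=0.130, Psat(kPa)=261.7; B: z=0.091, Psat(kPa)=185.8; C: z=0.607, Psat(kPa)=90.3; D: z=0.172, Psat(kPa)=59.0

At the dew point ψ → 1, so Σzᵢ/Kᵢ = 1 with Kᵢ = Pᵢˢᵃᵗ/P ⇒ 1/P = Σzᵢ/Pᵢˢᵃᵗ.
1/P = 0.130/261.7 + 0.091/185.8 + 0.607/90.3 + 0.172/59.0 = 0.010624 ⇒ P = 94.128 kPa
xᵢ = zᵢP/Pᵢˢᵃᵗ ⇒ x_B = 0.091·94.128/185.8 = 0.046

Pdew = 94.128 kPa, x_B = 0.046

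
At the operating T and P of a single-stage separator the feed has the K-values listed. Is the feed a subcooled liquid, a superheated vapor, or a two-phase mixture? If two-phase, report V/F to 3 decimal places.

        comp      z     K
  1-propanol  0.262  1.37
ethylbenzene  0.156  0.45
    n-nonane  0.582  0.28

ΣzᵢKᵢ = 0.592; Σzᵢ/Kᵢ = 2.616.
Since ΣzᵢKᵢ < 1 the mixture is below its bubble point — single liquid phase.

subcooled liquid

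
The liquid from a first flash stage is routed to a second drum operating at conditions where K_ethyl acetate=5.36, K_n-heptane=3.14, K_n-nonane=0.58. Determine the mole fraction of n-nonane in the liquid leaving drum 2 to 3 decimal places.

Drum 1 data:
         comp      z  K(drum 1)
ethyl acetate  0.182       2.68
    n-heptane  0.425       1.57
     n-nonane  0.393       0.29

x_n-nonane (drum 2) = 0.856

Drum 1:
Let ψ₁ = V/F and solve Σ zᵢ(Kᵢ−1)/(1+ψ₁(Kᵢ−1)) = 0.
g(0) = ΣzᵢKᵢ − 1 = 0.269 and g(1) = 1 − Σzᵢ/Kᵢ = -0.694, so a root lies in (0, 1).
Newton iteration, ψ₁⁰ = 0.53:
  ψ₁ = 0.530: g = -0.0996, g' = -0.734 → ψ₁ = 0.394
  ψ₁ = 0.394: g = -0.0059, g' = -0.660 → ψ₁ = 0.386
Converged at ψ₁ = 0.386.
Drum-1 compositions:
  ethyl acetate: x = 0.110, y = 0.296
  n-heptane: x = 0.348, y = 0.547
  n-nonane: x = 0.541, y = 0.157
Drum-2 feed = drum-1 liquid: z₂ = (0.1105, 0.3484, 0.5411).
Drum 2:
Let ψ₂ = V/F and solve Σ zᵢ(Kᵢ−1)/(1+ψ₂(Kᵢ−1)) = 0.
g(0) = ΣzᵢKᵢ − 1 = 1.000 and g(1) = 1 − Σzᵢ/Kᵢ = -0.065, so a root lies in (0, 1).
Newton–Raphson from ψ₂ = 0.49:
  ψ₂ = 0.490: g = 0.2314, g' = -0.745 → ψ₂ = 0.801
  ψ₂ = 0.801: g = 0.0397, g' = -0.538 → ψ₂ = 0.874
  ψ₂ = 0.874: g = 0.0006, g' = -0.523 → ψ₂ = 0.876
Converged at ψ₂ = 0.876.
  ethyl acetate: x = 0.023, y = 0.123
  n-heptane: x = 0.121, y = 0.381
  n-nonane: x = 0.856, y = 0.496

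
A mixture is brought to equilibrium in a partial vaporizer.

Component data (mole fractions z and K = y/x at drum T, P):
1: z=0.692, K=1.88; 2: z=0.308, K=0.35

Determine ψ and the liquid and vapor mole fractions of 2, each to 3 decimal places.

ψ = 0.715, x_2 = 0.575, y_2 = 0.201

Material balance + equilibrium reduce to Σ zᵢ(Kᵢ−1)/(1+ψ(Kᵢ−1)) = 0.
g(0) = ΣzᵢKᵢ − 1 = 0.409 and g(1) = 1 − Σzᵢ/Kᵢ = -0.248, so a root lies in (0, 1).
Binary case is linear: z₁(K₁−1)(1+ψ(K₂−1)) + z₂(K₂−1)(1+ψ(K₁−1)) = 0
⇒ ψ = [z₁(K₁−1)+z₂(K₂−1)] / [−(K₁−1)(K₂−1)] = 0.4088/0.5720 = 0.715
Compositions from xᵢ = zᵢ/(1+ψ(Kᵢ−1)), yᵢ = Kᵢxᵢ:
  1: x = 0.425, y = 0.799
  2: x = 0.575, y = 0.201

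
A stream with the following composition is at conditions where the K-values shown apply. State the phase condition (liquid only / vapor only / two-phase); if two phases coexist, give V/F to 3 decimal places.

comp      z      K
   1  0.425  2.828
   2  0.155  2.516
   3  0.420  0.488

two-phase, V/F = 0.891

ΣzᵢKᵢ = 1.797; Σzᵢ/Kᵢ = 1.073.
Both exceed 1, so a two-phase solution exists.
Rachford–Rice: g(ψ) = Σ zᵢ(Kᵢ−1)/(1+ψ(Kᵢ−1)) = 0.
Newton iteration, ψ⁰ = 0.5:
  ψ = 0.500: g = 0.2505, g' = -0.702 → ψ = 0.857
  ψ = 0.857: g = 0.0217, g' = -0.633 → ψ = 0.891
Converged at ψ = 0.891.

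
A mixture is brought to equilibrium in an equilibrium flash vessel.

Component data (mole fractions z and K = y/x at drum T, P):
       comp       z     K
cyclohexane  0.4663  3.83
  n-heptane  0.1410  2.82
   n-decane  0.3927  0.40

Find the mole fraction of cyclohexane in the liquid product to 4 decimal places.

Material balance + equilibrium reduce to Σ zᵢ(Kᵢ−1)/(1+β(Kᵢ−1)) = 0.
g(0) = ΣzᵢKᵢ − 1 = 1.3406 and g(1) = 1 − Σzᵢ/Kᵢ = -0.1535, so a root lies in (0, 1).
Newton–Raphson from β = 0.5:
  β = 0.5000: g = 0.34419, g' = -1.0569 → β = 0.8257
  β = 0.8257: g = 0.03109, g' = -0.9652 → β = 0.8579
  β = 0.8579: g = -0.00037, g' = -0.9894 → β = 0.8575
Converged at β = 0.8575.
Compositions from xᵢ = zᵢ/(1+β(Kᵢ−1)), yᵢ = Kᵢxᵢ:
  cyclohexane: x = 0.1361, y = 0.5212
  n-heptane: x = 0.0551, y = 0.1553
  n-decane: x = 0.8089, y = 0.3235

x_cyclohexane = 0.1361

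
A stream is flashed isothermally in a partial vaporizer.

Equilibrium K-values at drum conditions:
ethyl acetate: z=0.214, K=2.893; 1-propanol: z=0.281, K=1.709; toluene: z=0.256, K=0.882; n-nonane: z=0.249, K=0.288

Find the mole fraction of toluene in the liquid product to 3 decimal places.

Rachford–Rice: g(V/F) = Σ zᵢ(Kᵢ−1)/(1+V/F(Kᵢ−1)) = 0.
Feasibility: ΣzᵢKᵢ = 1.397, Σzᵢ/Kᵢ = 1.393 — both > 1, two phases present.
Iterate (Newton) starting at V/F = 0.5:
  V/F = 0.500: g = 0.0478, g' = -0.588 → V/F = 0.581
  V/F = 0.581: g = -0.0010, g' = -0.616 → V/F = 0.580
Converged at V/F = 0.580.
Compositions from xᵢ = zᵢ/(1+V/F(Kᵢ−1)), yᵢ = Kᵢxᵢ:
  ethyl acetate: x = 0.102, y = 0.295
  1-propanol: x = 0.199, y = 0.340
  toluene: x = 0.275, y = 0.242
  n-nonane: x = 0.424, y = 0.122

x_toluene = 0.275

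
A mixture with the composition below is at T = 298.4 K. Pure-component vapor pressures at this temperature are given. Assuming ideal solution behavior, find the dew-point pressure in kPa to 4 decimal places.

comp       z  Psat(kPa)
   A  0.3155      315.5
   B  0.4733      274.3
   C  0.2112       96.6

Pdew = 203.5906 kPa

At the dew point ψ → 1, so Σzᵢ/Kᵢ = 1 with Kᵢ = Pᵢˢᵃᵗ/P ⇒ 1/P = Σzᵢ/Pᵢˢᵃᵗ.
1/P = 0.3155/315.5 + 0.4733/274.3 + 0.2112/96.6 = 0.0049118 ⇒ P = 203.5906 kPa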